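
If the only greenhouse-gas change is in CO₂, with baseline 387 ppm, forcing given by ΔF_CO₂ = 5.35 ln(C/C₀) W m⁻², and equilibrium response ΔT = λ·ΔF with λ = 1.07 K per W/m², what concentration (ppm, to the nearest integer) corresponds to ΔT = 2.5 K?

C ≈ 599 ppm

Required forcing: ΔF = ΔT/λ = 2.5/1.07 = 2.3364 W/m².
Then ln(C/387) = ΔF/5.35 = 2.3364/5.35 = 0.43671.
So C = 387 × e^0.43671 = 387 × 1.54761 = 598.93 ppm.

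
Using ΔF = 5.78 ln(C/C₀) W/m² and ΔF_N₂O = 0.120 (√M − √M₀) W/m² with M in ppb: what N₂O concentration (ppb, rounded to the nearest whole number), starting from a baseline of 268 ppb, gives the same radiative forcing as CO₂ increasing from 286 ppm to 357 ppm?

M ≈ 732 ppb

CO₂ forcing: 5.78 × ln(357/286) = 5.78 × 0.221744 = 1.28168 W/m².
Set 0.120(√M − √268) = 1.28168: √M = 1.28168/0.120 + √268 = 10.6807 + 16.3707 = 27.0514.
M = (27.0514)² = 731.78 ppb.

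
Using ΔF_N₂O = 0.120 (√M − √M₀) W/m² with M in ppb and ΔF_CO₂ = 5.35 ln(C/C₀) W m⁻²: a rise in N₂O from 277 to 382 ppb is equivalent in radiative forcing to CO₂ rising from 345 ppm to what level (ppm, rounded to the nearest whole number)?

N₂O forcing: 0.120 × (√382 − √277) = 0.120 × (19.5448 − 16.6433) = 0.120 × 2.9015 = 0.34818 W/m².
Set 5.35 ln(C/345) = 0.34818: ln(C/345) = 0.34818/5.35 = 0.06508, so C = 345 × e^0.06508 = 345 × 1.06724 = 368.20 ppm.

C ≈ 368 ppm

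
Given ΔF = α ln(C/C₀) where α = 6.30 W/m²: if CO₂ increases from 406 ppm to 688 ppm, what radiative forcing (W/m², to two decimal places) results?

ΔF = 3.32 W/m²

CO₂: 6.30 × ln(688/406) = 6.30 × ln(1.69458) = 6.30 × 0.52743 = 3.3228 W/m².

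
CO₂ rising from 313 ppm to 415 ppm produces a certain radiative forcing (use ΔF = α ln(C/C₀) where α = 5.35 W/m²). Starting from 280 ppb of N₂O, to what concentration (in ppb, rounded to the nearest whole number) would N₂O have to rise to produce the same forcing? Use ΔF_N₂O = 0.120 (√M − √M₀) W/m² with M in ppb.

M ≈ 859 ppb

CO₂ forcing: 5.35 × ln(415/313) = 5.35 × 0.282075 = 1.50910 W/m².
Set 0.120(√M − √280) = 1.50910: √M = 1.50910/0.120 + √280 = 12.5758 + 16.7332 = 29.3090.
M = (29.3090)² = 859.02 ppb.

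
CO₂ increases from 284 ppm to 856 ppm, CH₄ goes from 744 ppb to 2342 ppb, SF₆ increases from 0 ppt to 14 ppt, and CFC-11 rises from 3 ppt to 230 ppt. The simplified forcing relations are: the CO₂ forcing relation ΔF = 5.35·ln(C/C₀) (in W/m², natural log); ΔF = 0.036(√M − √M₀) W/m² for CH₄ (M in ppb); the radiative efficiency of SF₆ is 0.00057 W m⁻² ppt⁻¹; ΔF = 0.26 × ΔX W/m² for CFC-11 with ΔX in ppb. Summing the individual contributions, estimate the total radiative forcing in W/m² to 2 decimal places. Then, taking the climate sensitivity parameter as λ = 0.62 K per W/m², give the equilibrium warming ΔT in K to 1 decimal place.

CO₂: 5.35 × ln(856/284) = 5.35 × ln(3.01408) = 5.35 × 1.10329 = 5.9026 W/m².
CH₄: 0.036 × (√2342 − √744) = 0.036 × (48.3942 − 27.2764) = 0.036 × 21.1178 = 0.7602 W/m².
SF₆: ΔF = 0.00057 × (14 − 0) = 0.00057 × 14 = 0.0080 W/m².
CFC-11: Δ = 230 − 3 = 227 ppt = 0.227 ppb; ΔF = 0.26 × 0.227 = 0.0590 W/m².
Total ΔF = 5.9026 + 0.7602 + 0.0080 + 0.0590 = 6.7298 W/m².
ΔT = λ ΔF = 0.62 × 6.73 = 4.1726 K.

ΔF = 6.73 W/m²; ΔT = 4.2 K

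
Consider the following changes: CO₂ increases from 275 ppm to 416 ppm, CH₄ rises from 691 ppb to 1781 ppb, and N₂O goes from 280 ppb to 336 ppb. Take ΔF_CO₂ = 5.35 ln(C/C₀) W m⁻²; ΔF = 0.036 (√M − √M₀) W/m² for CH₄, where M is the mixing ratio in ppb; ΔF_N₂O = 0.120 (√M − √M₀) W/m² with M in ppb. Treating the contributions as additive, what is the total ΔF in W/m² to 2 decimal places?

ΔF = 2.98 W/m²

CO₂: 5.35 × ln(416/275) = 5.35 × ln(1.51273) = 5.35 × 0.41392 = 2.2145 W/m².
CH₄: 0.036 × (√1781 − √691) = 0.036 × (42.2019 − 26.2869) = 0.036 × 15.9150 = 0.5729 W/m².
N₂O: 0.120 × (√336 − √280) = 0.120 × (18.3303 − 16.7332) = 0.120 × 1.5971 = 0.1917 W/m².
Total ΔF = 2.2145 + 0.5729 + 0.1917 = 2.9791 W/m².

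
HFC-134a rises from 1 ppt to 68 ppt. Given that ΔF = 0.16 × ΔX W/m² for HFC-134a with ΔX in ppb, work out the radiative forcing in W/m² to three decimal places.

HFC-134a: Δ = 68 − 1 = 67 ppt = 0.067 ppb; ΔF = 0.16 × 0.067 = 0.0107 W/m².

ΔF = 0.011 W/m²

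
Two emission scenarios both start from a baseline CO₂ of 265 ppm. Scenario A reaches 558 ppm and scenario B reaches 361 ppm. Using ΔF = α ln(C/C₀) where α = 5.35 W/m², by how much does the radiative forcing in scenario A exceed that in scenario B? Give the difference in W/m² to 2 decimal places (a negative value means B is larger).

ΔF_A = 5.35 ln(558/265) = 5.35 × 0.74463 = 3.9838 W/m².
ΔF_B = 5.35 ln(361/265) = 5.35 × 0.30915 = 1.6540 W/m².
Difference: 3.9838 − 1.6540 = 2.3298 W/m².
(Equivalently, ΔF_A − ΔF_B = 5.35 ln(558/361) = 5.35 × 0.43548 = 2.3298 W/m².)

ΔF_A − ΔF_B = 2.33 W/m²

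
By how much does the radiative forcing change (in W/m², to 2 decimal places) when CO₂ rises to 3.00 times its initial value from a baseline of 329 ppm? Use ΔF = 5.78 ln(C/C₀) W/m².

ΔF = 6.35 W/m²

ΔF = 5.78 × ln(3.00) = 5.78 × 1.09861 = 6.3500 W/m².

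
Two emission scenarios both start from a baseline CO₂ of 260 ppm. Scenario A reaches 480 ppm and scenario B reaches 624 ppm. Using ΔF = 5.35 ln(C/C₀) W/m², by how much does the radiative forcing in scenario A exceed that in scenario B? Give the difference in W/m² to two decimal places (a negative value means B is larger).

ΔF_A − ΔF_B = -1.40 W/m²

ΔF_A = 5.35 ln(480/260) = 5.35 × 0.61310 = 3.2801 W/m².
ΔF_B = 5.35 ln(624/260) = 5.35 × 0.87547 = 4.6838 W/m².
Difference: 3.2801 − 4.6838 = -1.4037 W/m².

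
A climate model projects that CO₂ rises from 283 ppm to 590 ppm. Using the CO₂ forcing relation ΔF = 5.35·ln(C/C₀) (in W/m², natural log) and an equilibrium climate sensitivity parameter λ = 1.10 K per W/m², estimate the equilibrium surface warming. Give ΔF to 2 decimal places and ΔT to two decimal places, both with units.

ΔF = 3.93 W/m²; ΔT = 4.32 K

CO₂: 5.35 × ln(590/283) = 5.35 × ln(2.08481) = 5.35 × 0.73468 = 3.9305 W/m².
ΔT = λ ΔF = 1.10 × 3.93 = 4.3230 K.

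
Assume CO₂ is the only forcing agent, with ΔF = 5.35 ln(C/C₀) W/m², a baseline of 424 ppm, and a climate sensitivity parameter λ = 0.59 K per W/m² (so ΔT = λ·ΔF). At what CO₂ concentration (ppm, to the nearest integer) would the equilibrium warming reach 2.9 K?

Required forcing: ΔF = ΔT/λ = 2.9/0.59 = 4.9153 W/m².
Then ln(C/424) = ΔF/5.35 = 4.9153/5.35 = 0.91875.
So C = 424 × e^0.91875 = 424 × 2.50616 = 1062.61 ppm.

C ≈ 1063 ppm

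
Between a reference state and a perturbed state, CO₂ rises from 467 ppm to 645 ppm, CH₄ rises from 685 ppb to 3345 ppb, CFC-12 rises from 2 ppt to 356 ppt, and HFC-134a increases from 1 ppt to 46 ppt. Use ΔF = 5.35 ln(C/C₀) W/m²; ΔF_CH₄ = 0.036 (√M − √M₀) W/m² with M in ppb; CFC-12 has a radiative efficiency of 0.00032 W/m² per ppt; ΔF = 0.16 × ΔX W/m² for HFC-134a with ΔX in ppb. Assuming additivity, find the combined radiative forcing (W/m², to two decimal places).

CO₂: 5.35 × ln(645/467) = 5.35 × ln(1.38116) = 5.35 × 0.32292 = 1.7276 W/m².
CH₄: 0.036 × (√3345 − √685) = 0.036 × (57.8360 − 26.1725) = 0.036 × 31.6635 = 1.1399 W/m².
CFC-12: ΔF = 0.00032 × (356 − 2) = 0.00032 × 354 = 0.1133 W/m².
HFC-134a: Δ = 46 − 1 = 45 ppt = 0.045 ppb; ΔF = 0.16 × 0.045 = 0.0072 W/m².
Total ΔF = 1.7276 + 1.1399 + 0.1133 + 0.0072 = 2.9880 W/m².

ΔF = 2.99 W/m²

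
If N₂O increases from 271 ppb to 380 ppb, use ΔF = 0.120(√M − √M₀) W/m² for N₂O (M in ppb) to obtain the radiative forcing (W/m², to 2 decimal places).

N₂O: 0.120 × (√380 − √271) = 0.120 × (19.4936 − 16.4621) = 0.120 × 3.0315 = 0.3638 W/m².

ΔF = 0.36 W/m²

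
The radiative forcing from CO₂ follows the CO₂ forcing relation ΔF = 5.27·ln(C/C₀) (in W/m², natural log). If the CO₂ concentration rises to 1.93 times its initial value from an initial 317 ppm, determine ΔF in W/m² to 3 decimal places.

Because the forcing depends only on the ratio C/C₀, the initial concentration does not enter.
ΔF = 5.27 × ln(1.93) = 5.27 × 0.65752 = 3.4651 W/m².

ΔF = 3.465 W/m²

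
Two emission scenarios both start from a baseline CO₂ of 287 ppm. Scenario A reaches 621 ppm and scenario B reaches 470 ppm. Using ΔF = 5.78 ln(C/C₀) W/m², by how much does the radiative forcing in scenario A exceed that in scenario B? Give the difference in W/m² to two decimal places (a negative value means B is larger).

ΔF_A − ΔF_B = 1.61 W/m²

ΔF_A = 5.78 ln(621/287) = 5.78 × 0.77185 = 4.4613 W/m².
ΔF_B = 5.78 ln(470/287) = 5.78 × 0.49325 = 2.8510 W/m².
Difference: 4.4613 − 2.8510 = 1.6103 W/m².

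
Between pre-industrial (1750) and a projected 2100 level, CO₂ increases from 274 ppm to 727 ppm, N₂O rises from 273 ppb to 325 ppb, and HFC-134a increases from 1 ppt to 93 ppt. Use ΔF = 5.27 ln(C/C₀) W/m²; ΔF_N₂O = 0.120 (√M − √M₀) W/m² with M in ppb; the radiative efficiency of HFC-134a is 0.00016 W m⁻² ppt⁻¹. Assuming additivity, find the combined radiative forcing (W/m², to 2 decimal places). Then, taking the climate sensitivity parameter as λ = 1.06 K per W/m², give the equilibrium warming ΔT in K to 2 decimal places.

CO₂: 5.27 × ln(727/274) = 5.27 × ln(2.65328) = 5.27 × 0.97580 = 5.1425 W/m².
N₂O: 0.120 × (√325 − √273) = 0.120 × (18.0278 − 16.5227) = 0.120 × 1.5051 = 0.1806 W/m².
HFC-134a: ΔF = 0.00016 × (93 − 1) = 0.00016 × 92 = 0.0147 W/m².
Total ΔF = 5.1425 + 0.1806 + 0.0147 = 5.3378 W/m².
ΔT = λ ΔF = 1.06 × 5.34 = 5.6604 K.

ΔF = 5.34 W/m²; ΔT = 5.66 K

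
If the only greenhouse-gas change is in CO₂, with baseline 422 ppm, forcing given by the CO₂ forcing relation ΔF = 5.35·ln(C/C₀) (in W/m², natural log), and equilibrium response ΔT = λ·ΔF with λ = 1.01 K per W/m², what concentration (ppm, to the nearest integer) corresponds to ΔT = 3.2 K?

C ≈ 763 ppm

Required forcing: ΔF = ΔT/λ = 3.2/1.01 = 3.1683 W/m².
Then ln(C/422) = ΔF/5.35 = 3.1683/5.35 = 0.59221.
So C = 422 × e^0.59221 = 422 × 1.80798 = 762.97 ppm.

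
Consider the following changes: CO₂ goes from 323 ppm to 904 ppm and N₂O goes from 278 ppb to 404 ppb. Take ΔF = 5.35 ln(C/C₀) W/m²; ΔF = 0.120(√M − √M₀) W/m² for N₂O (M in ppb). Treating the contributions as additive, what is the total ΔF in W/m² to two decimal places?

CO₂: 5.35 × ln(904/323) = 5.35 × ln(2.79876) = 5.35 × 1.02918 = 5.5061 W/m².
N₂O: 0.120 × (√404 − √278) = 0.120 × (20.0998 − 16.6733) = 0.120 × 3.4265 = 0.4112 W/m².
Total ΔF = 5.5061 + 0.4112 = 5.9173 W/m².

ΔF = 5.92 W/m²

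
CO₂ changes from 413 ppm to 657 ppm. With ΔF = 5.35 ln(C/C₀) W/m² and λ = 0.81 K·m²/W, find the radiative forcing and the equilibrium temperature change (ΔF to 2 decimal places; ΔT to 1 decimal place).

ΔF = 2.48 W/m²; ΔT = 2.0 K

CO₂: 5.35 × ln(657/413) = 5.35 × ln(1.59080) = 5.35 × 0.46424 = 2.4837 W/m².
ΔT = λ ΔF = 0.81 × 2.48 = 2.0088 K.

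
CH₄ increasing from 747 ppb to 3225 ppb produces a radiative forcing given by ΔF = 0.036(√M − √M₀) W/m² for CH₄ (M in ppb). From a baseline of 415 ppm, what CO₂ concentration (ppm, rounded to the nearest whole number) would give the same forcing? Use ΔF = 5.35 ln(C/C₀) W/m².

CH₄ forcing: 0.036 × (√3225 − √747) = 0.036 × (56.7891 − 27.3313) = 0.036 × 29.4578 = 1.06048 W/m².
Set 5.35 ln(C/415) = 1.06048: ln(C/415) = 1.06048/5.35 = 0.19822, so C = 415 × e^0.19822 = 415 × 1.21923 = 505.98 ppm.

C ≈ 506 ppm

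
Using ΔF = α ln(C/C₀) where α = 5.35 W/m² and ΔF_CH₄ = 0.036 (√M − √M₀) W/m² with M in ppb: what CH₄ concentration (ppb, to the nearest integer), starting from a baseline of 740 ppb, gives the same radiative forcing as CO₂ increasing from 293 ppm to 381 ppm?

M ≈ 4387 ppb

CO₂ forcing: 5.35 × ln(381/293) = 5.35 × 0.262627 = 1.40505 W/m².
Set 0.036(√M − √740) = 1.40505: √M = 1.40505/0.036 + √740 = 39.0292 + 27.2029 = 66.2321.
M = (66.2321)² = 4386.69 ppb.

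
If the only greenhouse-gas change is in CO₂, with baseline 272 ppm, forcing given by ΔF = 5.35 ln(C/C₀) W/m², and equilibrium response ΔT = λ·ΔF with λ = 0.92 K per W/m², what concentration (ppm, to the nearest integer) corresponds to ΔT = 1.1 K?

Required forcing: ΔF = ΔT/λ = 1.1/0.92 = 1.1957 W/m².
Then ln(C/272) = ΔF/5.35 = 1.1957/5.35 = 0.22350.
So C = 272 × e^0.22350 = 272 × 1.25045 = 340.12 ppm.

C ≈ 340 ppm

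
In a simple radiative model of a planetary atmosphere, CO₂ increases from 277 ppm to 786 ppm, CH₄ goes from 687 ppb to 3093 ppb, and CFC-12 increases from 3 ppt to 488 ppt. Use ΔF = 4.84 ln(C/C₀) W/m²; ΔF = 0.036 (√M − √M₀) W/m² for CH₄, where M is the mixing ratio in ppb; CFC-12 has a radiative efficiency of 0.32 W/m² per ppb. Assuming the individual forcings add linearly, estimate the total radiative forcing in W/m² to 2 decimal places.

CO₂: 4.84 × ln(786/277) = 4.84 × ln(2.83755) = 4.84 × 1.04294 = 5.0478 W/m².
CH₄: 0.036 × (√3093 − √687) = 0.036 × (55.6147 − 26.2107) = 0.036 × 29.4040 = 1.0585 W/m².
CFC-12: Δ = 488 − 3 = 485 ppt = 0.485 ppb; ΔF = 0.32 × 0.485 = 0.1552 W/m².
Total ΔF = 5.0478 + 1.0585 + 0.1552 = 6.2615 W/m².

ΔF = 6.26 W/m²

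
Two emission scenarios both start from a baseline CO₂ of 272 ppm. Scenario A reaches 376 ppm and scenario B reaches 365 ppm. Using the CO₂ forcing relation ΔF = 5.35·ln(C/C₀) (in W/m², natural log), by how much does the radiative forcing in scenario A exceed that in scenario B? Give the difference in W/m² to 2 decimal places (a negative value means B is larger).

ΔF_A = 5.35 ln(376/272) = 5.35 × 0.32379 = 1.7323 W/m².
ΔF_B = 5.35 ln(365/272) = 5.35 × 0.29410 = 1.5734 W/m².
Difference: 1.7323 − 1.5734 = 0.1589 W/m².

ΔF_A − ΔF_B = 0.16 W/m²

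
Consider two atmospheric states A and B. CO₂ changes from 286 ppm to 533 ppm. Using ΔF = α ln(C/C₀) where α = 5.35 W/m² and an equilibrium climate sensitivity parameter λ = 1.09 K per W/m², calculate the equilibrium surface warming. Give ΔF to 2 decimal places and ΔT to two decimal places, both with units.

ΔF = 3.33 W/m²; ΔT = 3.63 K

CO₂: 5.35 × ln(533/286) = 5.35 × ln(1.86364) = 5.35 × 0.62253 = 3.3305 W/m².
ΔT = λ ΔF = 1.09 × 3.33 = 3.6297 K.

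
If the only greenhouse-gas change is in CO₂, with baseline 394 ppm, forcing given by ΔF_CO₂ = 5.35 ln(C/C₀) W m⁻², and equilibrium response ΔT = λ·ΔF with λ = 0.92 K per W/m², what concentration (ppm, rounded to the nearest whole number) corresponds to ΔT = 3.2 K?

C ≈ 755 ppm

Required forcing: ΔF = ΔT/λ = 3.2/0.92 = 3.4783 W/m².
Then ln(C/394) = ΔF/5.35 = 3.4783/5.35 = 0.65015.
So C = 394 × e^0.65015 = 394 × 1.91583 = 754.84 ppm.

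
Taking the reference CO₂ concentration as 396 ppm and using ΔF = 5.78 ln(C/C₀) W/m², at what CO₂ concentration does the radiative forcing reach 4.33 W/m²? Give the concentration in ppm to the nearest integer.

Set 5.78 ln(C/396) = 4.33, so ln(C/396) = 4.33/5.78 = 0.74913.
Then C/396 = e^0.74913 = 2.11516, giving C = 396 × 2.11516 = 837.60 ppm.

C ≈ 838 ppm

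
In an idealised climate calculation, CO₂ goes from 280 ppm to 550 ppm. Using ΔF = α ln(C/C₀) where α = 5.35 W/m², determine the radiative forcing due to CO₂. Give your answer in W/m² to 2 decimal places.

CO₂: 5.35 × ln(550/280) = 5.35 × ln(1.96429) = 5.35 × 0.67513 = 3.6119 W/m².

ΔF = 3.61 W/m²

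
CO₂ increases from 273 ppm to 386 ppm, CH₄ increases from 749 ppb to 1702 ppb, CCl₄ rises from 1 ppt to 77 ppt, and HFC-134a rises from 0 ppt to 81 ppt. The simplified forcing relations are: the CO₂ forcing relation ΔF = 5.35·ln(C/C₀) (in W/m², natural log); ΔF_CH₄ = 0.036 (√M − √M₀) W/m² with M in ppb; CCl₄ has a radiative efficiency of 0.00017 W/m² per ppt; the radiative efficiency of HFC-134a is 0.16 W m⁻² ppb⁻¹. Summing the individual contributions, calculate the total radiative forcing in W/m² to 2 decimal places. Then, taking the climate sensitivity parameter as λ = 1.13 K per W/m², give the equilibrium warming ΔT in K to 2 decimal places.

CO₂: 5.35 × ln(386/273) = 5.35 × ln(1.41392) = 5.35 × 0.34637 = 1.8531 W/m².
CH₄: 0.036 × (√1702 − √749) = 0.036 × (41.2553 − 27.3679) = 0.036 × 13.8874 = 0.4999 W/m².
CCl₄: ΔF = 0.00017 × (77 − 1) = 0.00017 × 76 = 0.0129 W/m².
HFC-134a: Δ = 81 − 0 = 81 ppt = 0.081 ppb; ΔF = 0.16 × 0.081 = 0.0130 W/m².
Total ΔF = 1.8531 + 0.4999 + 0.0129 + 0.0130 = 2.3789 W/m².
ΔT = λ ΔF = 1.13 × 2.38 = 2.6894 K.

ΔF = 2.38 W/m²; ΔT = 2.69 K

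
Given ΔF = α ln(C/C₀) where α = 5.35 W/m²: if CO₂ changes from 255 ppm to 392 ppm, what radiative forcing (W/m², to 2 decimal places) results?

ΔF = 2.30 W/m²

CO₂: 5.35 × ln(392/255) = 5.35 × ln(1.53725) = 5.35 × 0.43000 = 2.3005 W/m².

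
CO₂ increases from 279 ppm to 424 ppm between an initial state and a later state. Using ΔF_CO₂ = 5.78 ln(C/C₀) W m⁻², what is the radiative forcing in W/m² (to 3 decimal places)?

ΔF = 2.419 W/m²

CO₂: 5.78 × ln(424/279) = 5.78 × ln(1.51971) = 5.78 × 0.41852 = 2.4190 W/m².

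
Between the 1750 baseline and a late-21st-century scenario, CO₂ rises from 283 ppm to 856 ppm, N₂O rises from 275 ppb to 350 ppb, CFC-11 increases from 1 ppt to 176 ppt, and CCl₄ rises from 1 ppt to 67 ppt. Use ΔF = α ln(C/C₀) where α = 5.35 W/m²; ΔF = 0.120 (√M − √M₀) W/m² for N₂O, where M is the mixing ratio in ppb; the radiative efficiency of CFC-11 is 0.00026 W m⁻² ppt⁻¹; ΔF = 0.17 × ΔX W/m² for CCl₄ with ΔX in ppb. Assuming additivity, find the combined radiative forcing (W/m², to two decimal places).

ΔF = 6.23 W/m²

CO₂: 5.35 × ln(856/283) = 5.35 × ln(3.02473) = 5.35 × 1.10682 = 5.9215 W/m².
N₂O: 0.120 × (√350 − √275) = 0.120 × (18.7083 − 16.5831) = 0.120 × 2.1252 = 0.2550 W/m².
CFC-11: ΔF = 0.00026 × (176 − 1) = 0.00026 × 175 = 0.0455 W/m².
CCl₄: Δ = 67 − 1 = 66 ppt = 0.066 ppb; ΔF = 0.17 × 0.066 = 0.0112 W/m².
Total ΔF = 5.9215 + 0.2550 + 0.0455 + 0.0112 = 6.2332 W/m².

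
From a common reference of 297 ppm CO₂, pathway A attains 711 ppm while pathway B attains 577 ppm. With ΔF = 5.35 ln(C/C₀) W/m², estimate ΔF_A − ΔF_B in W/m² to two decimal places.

ΔF_A − ΔF_B = 1.12 W/m²

ΔF_A = 5.35 ln(711/297) = 5.35 × 0.87294 = 4.6702 W/m².
ΔF_B = 5.35 ln(577/297) = 5.35 × 0.66411 = 3.5530 W/m².
Difference: 4.6702 − 3.5530 = 1.1172 W/m².
(Equivalently, ΔF_A − ΔF_B = 5.35 ln(711/577) = 5.35 × 0.20883 = 1.1172 W/m².)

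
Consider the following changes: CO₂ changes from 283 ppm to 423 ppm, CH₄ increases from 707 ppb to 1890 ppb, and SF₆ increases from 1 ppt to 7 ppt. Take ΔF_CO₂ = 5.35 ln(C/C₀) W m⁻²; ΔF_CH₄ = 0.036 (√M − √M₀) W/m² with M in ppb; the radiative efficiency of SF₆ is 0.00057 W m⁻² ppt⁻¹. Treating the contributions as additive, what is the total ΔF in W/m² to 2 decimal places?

CO₂: 5.35 × ln(423/283) = 5.35 × ln(1.49470) = 5.35 × 0.40193 = 2.1503 W/m².
CH₄: 0.036 × (√1890 − √707) = 0.036 × (43.4741 − 26.5895) = 0.036 × 16.8846 = 0.6078 W/m².
SF₆: ΔF = 0.00057 × (7 − 1) = 0.00057 × 6 = 0.0034 W/m².
Total ΔF = 2.1503 + 0.6078 + 0.0034 = 2.7615 W/m².

ΔF = 2.76 W/m²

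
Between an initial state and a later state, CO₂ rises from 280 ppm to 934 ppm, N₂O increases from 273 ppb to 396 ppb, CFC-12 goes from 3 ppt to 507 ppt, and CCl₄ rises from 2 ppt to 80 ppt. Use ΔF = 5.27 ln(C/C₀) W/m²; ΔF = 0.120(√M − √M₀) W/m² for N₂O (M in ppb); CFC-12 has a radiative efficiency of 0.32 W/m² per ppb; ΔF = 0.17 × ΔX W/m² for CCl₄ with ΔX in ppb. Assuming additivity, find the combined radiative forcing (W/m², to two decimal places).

ΔF = 6.93 W/m²

CO₂: 5.27 × ln(934/280) = 5.27 × ln(3.33571) = 5.27 × 1.20469 = 6.3487 W/m².
N₂O: 0.120 × (√396 − √273) = 0.120 × (19.8997 − 16.5227) = 0.120 × 3.3770 = 0.4052 W/m².
CFC-12: Δ = 507 − 3 = 504 ppt = 0.504 ppb; ΔF = 0.32 × 0.504 = 0.1613 W/m².
CCl₄: Δ = 80 − 2 = 78 ppt = 0.078 ppb; ΔF = 0.17 × 0.078 = 0.0133 W/m².
Total ΔF = 6.3487 + 0.4052 + 0.1613 + 0.0133 = 6.9285 W/m².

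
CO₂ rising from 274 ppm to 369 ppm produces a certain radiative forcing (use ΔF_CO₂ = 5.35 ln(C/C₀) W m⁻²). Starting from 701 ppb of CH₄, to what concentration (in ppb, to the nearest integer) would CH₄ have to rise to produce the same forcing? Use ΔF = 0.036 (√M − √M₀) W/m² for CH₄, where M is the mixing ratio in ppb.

CO₂ forcing: 5.35 × ln(369/274) = 5.35 × 0.297669 = 1.59253 W/m².
Set 0.036(√M − √701) = 1.59253: √M = 1.59253/0.036 + √701 = 44.2369 + 26.4764 = 70.7133.
M = (70.7133)² = 5000.37 ppb.

M ≈ 5000 ppb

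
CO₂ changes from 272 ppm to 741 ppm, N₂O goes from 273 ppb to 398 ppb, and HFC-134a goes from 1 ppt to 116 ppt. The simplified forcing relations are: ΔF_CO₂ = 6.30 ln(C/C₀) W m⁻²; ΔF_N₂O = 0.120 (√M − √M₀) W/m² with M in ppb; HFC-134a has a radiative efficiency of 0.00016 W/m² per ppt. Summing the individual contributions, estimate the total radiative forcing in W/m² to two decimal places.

ΔF = 6.74 W/m²

CO₂: 6.30 × ln(741/272) = 6.30 × ln(2.72426) = 6.30 × 1.00220 = 6.3139 W/m².
N₂O: 0.120 × (√398 − √273) = 0.120 × (19.9499 − 16.5227) = 0.120 × 3.4272 = 0.4113 W/m².
HFC-134a: ΔF = 0.00016 × (116 − 1) = 0.00016 × 115 = 0.0184 W/m².
Total ΔF = 6.3139 + 0.4113 + 0.0184 = 6.7436 W/m².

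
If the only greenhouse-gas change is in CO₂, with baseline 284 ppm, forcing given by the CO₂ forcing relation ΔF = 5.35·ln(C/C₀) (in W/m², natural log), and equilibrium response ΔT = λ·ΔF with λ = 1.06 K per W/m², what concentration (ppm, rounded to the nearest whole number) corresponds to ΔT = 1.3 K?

Required forcing: ΔF = ΔT/λ = 1.3/1.06 = 1.2264 W/m².
Then ln(C/284) = ΔF/5.35 = 1.2264/5.35 = 0.22923.
So C = 284 × e^0.22923 = 284 × 1.25763 = 357.17 ppm.

C ≈ 357 ppm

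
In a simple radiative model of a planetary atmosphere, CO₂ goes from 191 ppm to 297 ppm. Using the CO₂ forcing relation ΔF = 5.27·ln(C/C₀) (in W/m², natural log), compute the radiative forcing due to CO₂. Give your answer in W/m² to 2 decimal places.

ΔF = 2.33 W/m²

CO₂: 5.27 × ln(297/191) = 5.27 × ln(1.55497) = 5.27 × 0.44146 = 2.3265 W/m².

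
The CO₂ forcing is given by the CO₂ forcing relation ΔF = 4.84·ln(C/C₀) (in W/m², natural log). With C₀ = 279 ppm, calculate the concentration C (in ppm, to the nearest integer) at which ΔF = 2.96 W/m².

C ≈ 514 ppm

Set 4.84 ln(C/279) = 2.96, so ln(C/279) = 2.96/4.84 = 0.61157.
Then C/279 = e^0.61157 = 1.84332, giving C = 279 × 1.84332 = 514.29 ppm.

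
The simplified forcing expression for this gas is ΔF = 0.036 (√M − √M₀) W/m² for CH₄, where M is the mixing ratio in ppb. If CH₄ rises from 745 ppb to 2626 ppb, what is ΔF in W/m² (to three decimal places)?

CH₄: 0.036 × (√2626 − √745) = 0.036 × (51.2445 − 27.2947) = 0.036 × 23.9498 = 0.8622 W/m².

ΔF = 0.862 W/m²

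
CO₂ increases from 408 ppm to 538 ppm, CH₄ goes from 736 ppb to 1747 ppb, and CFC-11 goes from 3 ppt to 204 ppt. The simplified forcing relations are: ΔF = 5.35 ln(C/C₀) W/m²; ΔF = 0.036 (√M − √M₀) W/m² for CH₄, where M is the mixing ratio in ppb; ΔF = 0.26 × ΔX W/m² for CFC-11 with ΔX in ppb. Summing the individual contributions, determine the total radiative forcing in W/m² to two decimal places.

ΔF = 2.06 W/m²

CO₂: 5.35 × ln(538/408) = 5.35 × ln(1.31863) = 5.35 × 0.27659 = 1.4798 W/m².
CH₄: 0.036 × (√1747 − √736) = 0.036 × (41.7971 − 27.1293) = 0.036 × 14.6678 = 0.5280 W/m².
CFC-11: Δ = 204 − 3 = 201 ppt = 0.201 ppb; ΔF = 0.26 × 0.201 = 0.0523 W/m².
Total ΔF = 1.4798 + 0.5280 + 0.0523 = 2.0601 W/m².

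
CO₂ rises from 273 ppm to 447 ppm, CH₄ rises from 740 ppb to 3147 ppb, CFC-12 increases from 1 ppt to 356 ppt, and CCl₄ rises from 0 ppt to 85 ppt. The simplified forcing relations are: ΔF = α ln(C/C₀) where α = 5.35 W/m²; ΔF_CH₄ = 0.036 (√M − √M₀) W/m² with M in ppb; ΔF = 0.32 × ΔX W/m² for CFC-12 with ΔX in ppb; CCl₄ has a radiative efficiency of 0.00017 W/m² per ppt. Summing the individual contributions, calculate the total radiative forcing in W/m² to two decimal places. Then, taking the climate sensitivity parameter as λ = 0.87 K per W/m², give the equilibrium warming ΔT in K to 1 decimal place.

CO₂: 5.35 × ln(447/273) = 5.35 × ln(1.63736) = 5.35 × 0.49309 = 2.6380 W/m².
CH₄: 0.036 × (√3147 − √740) = 0.036 × (56.0981 − 27.2029) = 0.036 × 28.8952 = 1.0402 W/m².
CFC-12: Δ = 356 − 1 = 355 ppt = 0.355 ppb; ΔF = 0.32 × 0.355 = 0.1136 W/m².
CCl₄: ΔF = 0.00017 × (85 − 0) = 0.00017 × 85 = 0.0145 W/m².
Total ΔF = 2.6380 + 1.0402 + 0.1136 + 0.0145 = 3.8063 W/m².
ΔT = λ ΔF = 0.87 × 3.81 = 3.3147 K.

ΔF = 3.81 W/m²; ΔT = 3.3 K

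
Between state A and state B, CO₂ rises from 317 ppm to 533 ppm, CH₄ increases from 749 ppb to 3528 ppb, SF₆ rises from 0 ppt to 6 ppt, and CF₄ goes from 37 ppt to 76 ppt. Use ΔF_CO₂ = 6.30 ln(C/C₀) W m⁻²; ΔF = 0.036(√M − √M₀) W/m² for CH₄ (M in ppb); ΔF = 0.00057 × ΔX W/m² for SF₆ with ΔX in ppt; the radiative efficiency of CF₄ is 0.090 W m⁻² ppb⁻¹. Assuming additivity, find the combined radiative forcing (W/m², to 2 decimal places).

CO₂: 6.30 × ln(533/317) = 6.30 × ln(1.68139) = 6.30 × 0.51962 = 3.2736 W/m².
CH₄: 0.036 × (√3528 − √749) = 0.036 × (59.3970 − 27.3679) = 0.036 × 32.0291 = 1.1530 W/m².
SF₆: ΔF = 0.00057 × (6 − 0) = 0.00057 × 6 = 0.0034 W/m².
CF₄: Δ = 76 − 37 = 39 ppt = 0.039 ppb; ΔF = 0.090 × 0.039 = 0.0035 W/m².
Total ΔF = 3.2736 + 1.1530 + 0.0034 + 0.0035 = 4.4335 W/m².

ΔF = 4.43 W/m²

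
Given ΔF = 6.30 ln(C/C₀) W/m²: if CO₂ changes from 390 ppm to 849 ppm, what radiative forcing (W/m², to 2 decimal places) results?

CO₂ absorption bands are partially saturated, so forcing scales with the logarithm of the concentration ratio.
CO₂: 6.30 × ln(849/390) = 6.30 × ln(2.17692) = 6.30 × 0.77791 = 4.9008 W/m².

ΔF = 4.90 W/m²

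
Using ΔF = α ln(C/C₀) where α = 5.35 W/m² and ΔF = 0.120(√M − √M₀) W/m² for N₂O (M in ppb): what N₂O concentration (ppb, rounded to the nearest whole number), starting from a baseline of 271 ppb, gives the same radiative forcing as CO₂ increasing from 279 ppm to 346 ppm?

M ≈ 679 ppb

CO₂ forcing: 5.35 × ln(346/279) = 5.35 × 0.215227 = 1.15146 W/m².
Set 0.120(√M − √271) = 1.15146: √M = 1.15146/0.120 + √271 = 9.5955 + 16.4621 = 26.0576.
M = (26.0576)² = 679.00 ppb.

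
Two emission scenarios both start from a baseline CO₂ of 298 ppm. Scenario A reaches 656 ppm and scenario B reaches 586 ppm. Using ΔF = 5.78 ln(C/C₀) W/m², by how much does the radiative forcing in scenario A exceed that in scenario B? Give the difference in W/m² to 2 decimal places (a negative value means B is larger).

ΔF_A − ΔF_B = 0.65 W/m²

ΔF_A = 5.78 ln(656/298) = 5.78 × 0.78907 = 4.5608 W/m².
ΔF_B = 5.78 ln(586/298) = 5.78 × 0.67623 = 3.9086 W/m².
Difference: 4.5608 − 3.9086 = 0.6522 W/m².
(Equivalently, ΔF_A − ΔF_B = 5.78 ln(656/586) = 5.78 × 0.11284 = 0.6522 W/m².)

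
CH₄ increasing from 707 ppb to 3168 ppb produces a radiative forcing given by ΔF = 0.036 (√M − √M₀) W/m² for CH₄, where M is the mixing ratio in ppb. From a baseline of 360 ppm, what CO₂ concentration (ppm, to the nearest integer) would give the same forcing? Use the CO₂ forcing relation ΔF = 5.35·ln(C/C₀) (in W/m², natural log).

CH₄ forcing: 0.036 × (√3168 − √707) = 0.036 × (56.2850 − 26.5895) = 0.036 × 29.6955 = 1.06904 W/m².
Set 5.35 ln(C/360) = 1.06904: ln(C/360) = 1.06904/5.35 = 0.19982, so C = 360 × e^0.19982 = 360 × 1.22118 = 439.62 ppm.

C ≈ 440 ppm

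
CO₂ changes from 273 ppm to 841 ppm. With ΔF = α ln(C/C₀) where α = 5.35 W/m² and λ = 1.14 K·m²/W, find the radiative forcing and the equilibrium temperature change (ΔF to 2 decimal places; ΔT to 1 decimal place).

ΔF = 6.02 W/m²; ΔT = 6.9 K

CO₂: 5.35 × ln(841/273) = 5.35 × ln(3.08059) = 5.35 × 1.12512 = 6.0194 W/m².
ΔT = λ ΔF = 1.14 × 6.02 = 6.8628 K.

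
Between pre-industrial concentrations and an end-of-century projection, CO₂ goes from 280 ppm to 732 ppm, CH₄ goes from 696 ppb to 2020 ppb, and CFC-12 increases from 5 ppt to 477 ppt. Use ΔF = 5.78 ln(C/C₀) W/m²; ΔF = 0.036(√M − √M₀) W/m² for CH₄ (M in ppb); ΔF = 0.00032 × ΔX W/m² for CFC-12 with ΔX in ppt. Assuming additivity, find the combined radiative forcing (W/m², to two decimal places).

CO₂: 5.78 × ln(732/280) = 5.78 × ln(2.61429) = 5.78 × 0.96099 = 5.5545 W/m².
CH₄: 0.036 × (√2020 − √696) = 0.036 × (44.9444 − 26.3818) = 0.036 × 18.5626 = 0.6683 W/m².
CFC-12: ΔF = 0.00032 × (477 − 5) = 0.00032 × 472 = 0.1510 W/m².
Total ΔF = 5.5545 + 0.6683 + 0.1510 = 6.3738 W/m².

ΔF = 6.37 W/m²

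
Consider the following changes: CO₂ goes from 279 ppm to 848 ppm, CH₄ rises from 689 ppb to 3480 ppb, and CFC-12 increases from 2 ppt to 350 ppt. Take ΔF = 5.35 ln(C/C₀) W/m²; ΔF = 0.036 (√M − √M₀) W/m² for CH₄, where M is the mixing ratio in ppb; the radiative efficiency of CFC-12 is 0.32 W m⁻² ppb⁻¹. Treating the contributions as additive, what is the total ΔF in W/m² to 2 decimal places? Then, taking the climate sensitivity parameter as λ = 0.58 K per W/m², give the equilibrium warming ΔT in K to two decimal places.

CO₂: 5.35 × ln(848/279) = 5.35 × ln(3.03943) = 5.35 × 1.11167 = 5.9474 W/m².
CH₄: 0.036 × (√3480 − √689) = 0.036 × (58.9915 − 26.2488) = 0.036 × 32.7427 = 1.1787 W/m².
CFC-12: Δ = 350 − 2 = 348 ppt = 0.348 ppb; ΔF = 0.32 × 0.348 = 0.1114 W/m².
Total ΔF = 5.9474 + 1.1787 + 0.1114 = 7.2375 W/m².
ΔT = λ ΔF = 0.58 × 7.24 = 4.1992 K.

ΔF = 7.24 W/m²; ΔT = 4.20 K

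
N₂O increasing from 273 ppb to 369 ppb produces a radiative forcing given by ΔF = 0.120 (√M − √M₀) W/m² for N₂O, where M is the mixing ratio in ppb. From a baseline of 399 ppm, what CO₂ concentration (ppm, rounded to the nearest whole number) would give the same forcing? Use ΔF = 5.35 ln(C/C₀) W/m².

C ≈ 424 ppm

N₂O forcing: 0.120 × (√369 − √273) = 0.120 × (19.2094 − 16.5227) = 0.120 × 2.6867 = 0.32240 W/m².
Set 5.35 ln(C/399) = 0.32240: ln(C/399) = 0.32240/5.35 = 0.06026, so C = 399 × e^0.06026 = 399 × 1.06211 = 423.78 ppm.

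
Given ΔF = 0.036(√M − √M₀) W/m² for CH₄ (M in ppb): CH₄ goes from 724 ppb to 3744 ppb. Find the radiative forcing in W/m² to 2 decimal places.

ΔF = 1.23 W/m²

CH₄: 0.036 × (√3744 − √724) = 0.036 × (61.1882 − 26.9072) = 0.036 × 34.2810 = 1.2341 W/m².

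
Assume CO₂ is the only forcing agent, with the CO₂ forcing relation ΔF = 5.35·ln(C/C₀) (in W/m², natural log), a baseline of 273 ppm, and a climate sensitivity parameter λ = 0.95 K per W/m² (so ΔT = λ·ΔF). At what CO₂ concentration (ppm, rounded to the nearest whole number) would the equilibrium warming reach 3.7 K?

C ≈ 565 ppm

Required forcing: ΔF = ΔT/λ = 3.7/0.95 = 3.8947 W/m².
Then ln(C/273) = ΔF/5.35 = 3.8947/5.35 = 0.72798.
So C = 273 × e^0.72798 = 273 × 2.07089 = 565.35 ppm.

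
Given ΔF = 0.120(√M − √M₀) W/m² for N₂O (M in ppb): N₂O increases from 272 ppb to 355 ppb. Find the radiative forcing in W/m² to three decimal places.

N₂O: 0.120 × (√355 − √272) = 0.120 × (18.8414 − 16.4924) = 0.120 × 2.3490 = 0.2819 W/m².

ΔF = 0.282 W/m²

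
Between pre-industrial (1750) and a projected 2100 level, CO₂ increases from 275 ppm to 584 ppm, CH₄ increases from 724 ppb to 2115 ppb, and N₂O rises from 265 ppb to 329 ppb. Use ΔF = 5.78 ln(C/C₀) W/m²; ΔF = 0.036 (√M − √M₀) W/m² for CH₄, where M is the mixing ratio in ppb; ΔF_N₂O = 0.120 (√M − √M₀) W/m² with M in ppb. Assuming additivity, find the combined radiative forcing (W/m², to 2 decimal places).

ΔF = 5.26 W/m²

CO₂: 5.78 × ln(584/275) = 5.78 × ln(2.12364) = 5.78 × 0.75313 = 4.3531 W/m².
CH₄: 0.036 × (√2115 − √724) = 0.036 × (45.9891 − 26.9072) = 0.036 × 19.0819 = 0.6869 W/m².
N₂O: 0.120 × (√329 − √265) = 0.120 × (18.1384 − 16.2788) = 0.120 × 1.8596 = 0.2232 W/m².
Total ΔF = 4.3531 + 0.6869 + 0.2232 = 5.2632 W/m².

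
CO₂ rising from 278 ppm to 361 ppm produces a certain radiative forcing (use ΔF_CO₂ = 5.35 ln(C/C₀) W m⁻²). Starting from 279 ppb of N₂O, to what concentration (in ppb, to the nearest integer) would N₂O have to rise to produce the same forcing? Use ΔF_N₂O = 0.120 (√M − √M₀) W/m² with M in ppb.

M ≈ 804 ppb

CO₂ forcing: 5.35 × ln(361/278) = 5.35 × 0.261257 = 1.39772 W/m².
Set 0.120(√M − √279) = 1.39772: √M = 1.39772/0.120 + √279 = 11.6477 + 16.7033 = 28.3510.
M = (28.3510)² = 803.78 ppb.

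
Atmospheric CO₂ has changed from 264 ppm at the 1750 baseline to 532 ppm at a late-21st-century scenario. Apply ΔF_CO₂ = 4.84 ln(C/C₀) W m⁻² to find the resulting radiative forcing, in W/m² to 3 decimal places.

ΔF = 3.391 W/m²

CO₂ absorption bands are partially saturated, so forcing scales with the logarithm of the concentration ratio.
CO₂: 4.84 × ln(532/264) = 4.84 × ln(2.01515) = 4.84 × 0.70069 = 3.3913 W/m².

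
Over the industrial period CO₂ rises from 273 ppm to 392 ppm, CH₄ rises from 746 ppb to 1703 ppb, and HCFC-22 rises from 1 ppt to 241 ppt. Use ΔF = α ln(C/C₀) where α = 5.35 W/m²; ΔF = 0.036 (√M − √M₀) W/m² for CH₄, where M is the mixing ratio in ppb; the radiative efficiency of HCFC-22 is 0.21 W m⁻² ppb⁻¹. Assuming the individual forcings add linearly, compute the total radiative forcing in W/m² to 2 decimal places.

CO₂: 5.35 × ln(392/273) = 5.35 × ln(1.43590) = 5.35 × 0.36179 = 1.9356 W/m².
CH₄: 0.036 × (√1703 − √746) = 0.036 × (41.2674 − 27.3130) = 0.036 × 13.9544 = 0.5024 W/m².
HCFC-22: Δ = 241 − 1 = 240 ppt = 0.240 ppb; ΔF = 0.21 × 0.240 = 0.0504 W/m².
Total ΔF = 1.9356 + 0.5024 + 0.0504 = 2.4884 W/m².

ΔF = 2.49 W/m²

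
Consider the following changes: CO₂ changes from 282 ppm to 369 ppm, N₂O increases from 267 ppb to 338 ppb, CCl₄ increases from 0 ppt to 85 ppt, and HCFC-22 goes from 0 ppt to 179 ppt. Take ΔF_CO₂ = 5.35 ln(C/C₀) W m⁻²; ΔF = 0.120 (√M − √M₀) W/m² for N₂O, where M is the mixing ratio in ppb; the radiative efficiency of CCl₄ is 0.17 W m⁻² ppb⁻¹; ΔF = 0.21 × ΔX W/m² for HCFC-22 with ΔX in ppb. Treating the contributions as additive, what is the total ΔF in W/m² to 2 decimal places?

CO₂: 5.35 × ln(369/282) = 5.35 × ln(1.30851) = 5.35 × 0.26889 = 1.4386 W/m².
N₂O: 0.120 × (√338 − √267) = 0.120 × (18.3848 − 16.3401) = 0.120 × 2.0447 = 0.2454 W/m².
CCl₄: Δ = 85 − 0 = 85 ppt = 0.085 ppb; ΔF = 0.17 × 0.085 = 0.0145 W/m².
HCFC-22: Δ = 179 − 0 = 179 ppt = 0.179 ppb; ΔF = 0.21 × 0.179 = 0.0376 W/m².
Total ΔF = 1.4386 + 0.2454 + 0.0145 + 0.0376 = 1.7361 W/m².

ΔF = 1.74 W/m²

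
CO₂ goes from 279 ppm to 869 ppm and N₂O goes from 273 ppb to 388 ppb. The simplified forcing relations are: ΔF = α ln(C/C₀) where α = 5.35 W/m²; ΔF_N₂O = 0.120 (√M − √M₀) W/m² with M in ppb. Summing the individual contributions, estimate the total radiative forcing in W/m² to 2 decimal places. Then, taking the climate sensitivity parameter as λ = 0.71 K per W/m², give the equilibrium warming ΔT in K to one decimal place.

CO₂: 5.35 × ln(869/279) = 5.35 × ln(3.11470) = 5.35 × 1.13613 = 6.0783 W/m².
N₂O: 0.120 × (√388 − √273) = 0.120 × (19.6977 − 16.5227) = 0.120 × 3.1750 = 0.3810 W/m².
Total ΔF = 6.0783 + 0.3810 = 6.4593 W/m².
ΔT = λ ΔF = 0.71 × 6.46 = 4.5866 K.

ΔF = 6.46 W/m²; ΔT = 4.6 K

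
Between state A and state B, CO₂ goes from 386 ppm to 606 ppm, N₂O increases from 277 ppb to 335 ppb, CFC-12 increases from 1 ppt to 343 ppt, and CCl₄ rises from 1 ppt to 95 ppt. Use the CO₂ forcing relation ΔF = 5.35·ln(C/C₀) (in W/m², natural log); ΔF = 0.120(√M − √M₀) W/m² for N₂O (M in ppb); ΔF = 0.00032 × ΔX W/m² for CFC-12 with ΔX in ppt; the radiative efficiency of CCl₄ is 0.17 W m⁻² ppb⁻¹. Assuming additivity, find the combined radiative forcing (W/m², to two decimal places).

ΔF = 2.74 W/m²

CO₂: 5.35 × ln(606/386) = 5.35 × ln(1.56995) = 5.35 × 0.45104 = 2.4131 W/m².
N₂O: 0.120 × (√335 − √277) = 0.120 × (18.3030 − 16.6433) = 0.120 × 1.6597 = 0.1992 W/m².
CFC-12: ΔF = 0.00032 × (343 − 1) = 0.00032 × 342 = 0.1094 W/m².
CCl₄: Δ = 95 − 1 = 94 ppt = 0.094 ppb; ΔF = 0.17 × 0.094 = 0.0160 W/m².
Total ΔF = 2.4131 + 0.1992 + 0.1094 + 0.0160 = 2.7377 W/m².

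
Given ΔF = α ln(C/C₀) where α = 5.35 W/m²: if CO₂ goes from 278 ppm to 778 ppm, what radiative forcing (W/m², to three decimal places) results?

ΔF = 5.506 W/m²

CO₂: 5.35 × ln(778/278) = 5.35 × ln(2.79856) = 5.35 × 1.02910 = 5.5057 W/m².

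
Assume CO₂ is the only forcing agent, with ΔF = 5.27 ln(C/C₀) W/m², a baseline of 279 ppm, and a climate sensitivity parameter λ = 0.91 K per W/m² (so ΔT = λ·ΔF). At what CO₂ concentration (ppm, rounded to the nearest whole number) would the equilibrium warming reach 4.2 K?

C ≈ 670 ppm

Required forcing: ΔF = ΔT/λ = 4.2/0.91 = 4.6154 W/m².
Then ln(C/279) = ΔF/5.27 = 4.6154/5.27 = 0.87579.
So C = 279 × e^0.87579 = 279 × 2.40077 = 669.81 ppm.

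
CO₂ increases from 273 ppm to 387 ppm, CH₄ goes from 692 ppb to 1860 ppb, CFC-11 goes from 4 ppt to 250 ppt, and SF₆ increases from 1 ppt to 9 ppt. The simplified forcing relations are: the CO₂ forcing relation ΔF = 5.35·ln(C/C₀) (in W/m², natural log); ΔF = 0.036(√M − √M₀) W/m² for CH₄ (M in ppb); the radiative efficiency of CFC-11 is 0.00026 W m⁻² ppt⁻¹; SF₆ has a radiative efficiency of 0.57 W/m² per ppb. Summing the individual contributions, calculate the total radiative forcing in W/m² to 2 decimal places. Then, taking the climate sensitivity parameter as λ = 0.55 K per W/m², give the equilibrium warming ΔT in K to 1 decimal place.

ΔF = 2.54 W/m²; ΔT = 1.4 K

CO₂: 5.35 × ln(387/273) = 5.35 × ln(1.41758) = 5.35 × 0.34895 = 1.8669 W/m².
CH₄: 0.036 × (√1860 − √692) = 0.036 × (43.1277 − 26.3059) = 0.036 × 16.8218 = 0.6056 W/m².
CFC-11: ΔF = 0.00026 × (250 − 4) = 0.00026 × 246 = 0.0640 W/m².
SF₆: Δ = 9 − 1 = 8 ppt = 0.008 ppb; ΔF = 0.57 × 0.008 = 0.0046 W/m².
Total ΔF = 1.8669 + 0.6056 + 0.0640 + 0.0046 = 2.5411 W/m².
ΔT = λ ΔF = 0.55 × 2.54 = 1.3970 K.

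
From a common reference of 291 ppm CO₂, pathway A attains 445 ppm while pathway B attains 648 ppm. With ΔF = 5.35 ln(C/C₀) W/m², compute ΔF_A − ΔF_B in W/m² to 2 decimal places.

ΔF_A = 5.35 ln(445/291) = 5.35 × 0.42475 = 2.2724 W/m².
ΔF_B = 5.35 ln(648/291) = 5.35 × 0.80057 = 4.2830 W/m².
Difference: 2.2724 − 4.2830 = -2.0106 W/m².
(Equivalently, ΔF_A − ΔF_B = 5.35 ln(445/648) = 5.35 × -0.37582 = -2.0106 W/m².)

ΔF_A − ΔF_B = -2.01 W/m²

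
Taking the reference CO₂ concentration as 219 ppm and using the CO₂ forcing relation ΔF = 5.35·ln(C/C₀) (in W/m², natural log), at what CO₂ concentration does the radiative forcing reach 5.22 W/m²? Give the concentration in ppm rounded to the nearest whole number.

C ≈ 581 ppm

Set 5.35 ln(C/219) = 5.22, so ln(C/219) = 5.22/5.35 = 0.97570.
Then C/219 = e^0.97570 = 2.65302, giving C = 219 × 2.65302 = 581.01 ppm.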